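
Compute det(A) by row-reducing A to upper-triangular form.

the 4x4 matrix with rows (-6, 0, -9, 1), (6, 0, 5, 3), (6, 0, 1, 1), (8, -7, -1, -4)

det(A) = 1008

Forward elimination:
R2 <- R2 - (-1)*R1:  [  0   0  -4   4 ]
R3 <- R3 - (-1)*R1:  [  0   0  -8   2 ]
R4 <- R4 - (-4/3)*R1:  [    0    -7   -13  -8/3 ]
R2 <-> R4   (pivot in column 2 was zero)
[ -6   0   -9     1 ]
[  0  -7  -13  -8/3 ]
[  0   0   -8     2 ]
[  0   0   -4     4 ]
R4 <- R4 - (1/2)*R3:  [ 0  0  0  3 ]
Upper-triangular form:
[ -6   0   -9     1 ]
[  0  -7  -13  -8/3 ]
[  0   0   -8     2 ]
[  0   0    0     3 ]
det(A) = (-1)^1 * (-6) * (-7) * (-8) * (3) = 1008  (1 row swap -> sign -1)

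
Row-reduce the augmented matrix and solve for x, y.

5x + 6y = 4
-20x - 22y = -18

(2, -1)

Forward elimination on [A|b]:
R2 <- R2 - (-4)*R1:  [  0   2  -2 ]
Row echelon form:
[ 5  6  |   4 ]
[ 0  2  |  -2 ]
Back-substitution:
y = (-2) / 2 = -1
x = (4 - (6)*(-1)) / 5 = 2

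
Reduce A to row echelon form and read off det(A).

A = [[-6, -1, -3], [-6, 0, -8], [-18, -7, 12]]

Forward elimination:
R2 <- R2 - (1)*R1:  [  0   1  -5 ]
R3 <- R3 - (3)*R1:  [  0  -4  21 ]
R3 <- R3 - (-4)*R2:  [ 0  0  1 ]
Upper-triangular form:
[ -6  -1  -3 ]
[  0   1  -5 ]
[  0   0   1 ]
det(A) = (-1)^0 * (-6) * (1) * (1) = -6  (0 row swaps -> sign +1)

det(A) = -6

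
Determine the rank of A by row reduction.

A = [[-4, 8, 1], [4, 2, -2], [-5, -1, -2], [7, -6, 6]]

rank(A) = 3

Row reduction:
R2 <- R2 - (-1)*R1:  [  0  10  -1 ]
R3 <- R3 - (5/4)*R1:  [     0    -11  -13/4 ]
R4 <- R4 - (-7/4)*R1:  [    0     8  31/4 ]
R3 <- R3 - (-11/10)*R2:  [      0       0  -87/20 ]
R4 <- R4 - (4/5)*R2:  [      0       0  171/20 ]
R4 <- R4 - (-57/29)*R3:  [ 0  0  0 ]
Row echelon form:
[ -4   8       1 ]
[  0  10      -1 ]
[  0   0  -87/20 ]
[  0   0       0 ]
Nonzero rows / pivot columns: 3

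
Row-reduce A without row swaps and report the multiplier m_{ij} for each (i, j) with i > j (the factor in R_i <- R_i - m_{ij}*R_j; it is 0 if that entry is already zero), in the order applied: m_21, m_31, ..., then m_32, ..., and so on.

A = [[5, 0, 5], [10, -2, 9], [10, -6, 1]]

Forward elimination:
R2 <- R2 - (2)*R1:  [  0  -2  -1 ]
R3 <- R3 - (2)*R1:  [  0  -6  -9 ]
R3 <- R3 - (3)*R2:  [  0   0  -6 ]
Multipliers (in order of application): m_{21} = 2, m_{31} = 2, m_{32} = 3

multipliers: 2, 2, 3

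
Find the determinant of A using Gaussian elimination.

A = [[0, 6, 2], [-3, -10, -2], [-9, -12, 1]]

Forward elimination:
R1 <-> R2   (pivot in column 1 was zero)
[ -3  -10  -2 ]
[  0    6   2 ]
[ -9  -12   1 ]
R3 <- R3 - (3)*R1:  [  0  18   7 ]
R3 <- R3 - (3)*R2:  [ 0  0  1 ]
Upper-triangular form:
[ -3  -10  -2 ]
[  0    6   2 ]
[  0    0   1 ]
det(A) = (-1)^1 * (-3) * (6) * (1) = 18  (1 row swap -> sign -1)

det(A) = 18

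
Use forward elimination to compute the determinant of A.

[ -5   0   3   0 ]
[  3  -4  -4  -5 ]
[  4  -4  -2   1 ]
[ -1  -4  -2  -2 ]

Forward elimination:
R2 <- R2 - (-3/5)*R1:  [     0     -4  -11/5     -5 ]
R3 <- R3 - (-4/5)*R1:  [   0   -4  2/5    1 ]
R4 <- R4 - (1/5)*R1:  [     0     -4  -13/5     -2 ]
R3 <- R3 - (1)*R2:  [    0     0  13/5     6 ]
R4 <- R4 - (1)*R2:  [    0     0  -2/5     3 ]
R4 <- R4 - (-2/13)*R3:  [     0      0      0  51/13 ]
Upper-triangular form:
[ -5   0      3      0 ]
[  0  -4  -11/5     -5 ]
[  0   0   13/5      6 ]
[  0   0      0  51/13 ]
det(A) = (-1)^0 * (-5) * (-4) * (13/5) * (51/13) = 204  (0 row swaps -> sign +1)

det(A) = 204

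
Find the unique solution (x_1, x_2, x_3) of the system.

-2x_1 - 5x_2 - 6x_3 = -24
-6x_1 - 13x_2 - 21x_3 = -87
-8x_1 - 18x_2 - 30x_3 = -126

Forward elimination on [A|b]:
R2 <- R2 - (3)*R1:  [   0    2   -3  -15 ]
R3 <- R3 - (4)*R1:  [   0    2   -6  -30 ]
R3 <- R3 - (1)*R2:  [   0    0   -3  -15 ]
Row echelon form:
[ -2  -5  -6  |  -24 ]
[  0   2  -3  |  -15 ]
[  0   0  -3  |  -15 ]
Back-substitution:
x_3 = (-15) / -3 = 5
x_2 = (-15 - (-3)*(5)) / 2 = 0
x_1 = (-24 - (-5)*(0) - (-6)*(5)) / -2 = -3

(-3, 0, 5)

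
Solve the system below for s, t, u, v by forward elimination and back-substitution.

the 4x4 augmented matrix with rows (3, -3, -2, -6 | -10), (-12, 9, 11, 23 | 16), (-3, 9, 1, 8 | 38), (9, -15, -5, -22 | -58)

Forward elimination on [A|b]:
R2 <- R2 - (-4)*R1:  [   0   -3    3   -1  -24 ]
R3 <- R3 - (-1)*R1:  [  0   6  -1   2  28 ]
R4 <- R4 - (3)*R1:  [   0   -6    1   -4  -28 ]
R3 <- R3 - (-2)*R2:  [   0    0    5    0  -20 ]
R4 <- R4 - (2)*R2:  [  0   0  -5  -2  20 ]
R4 <- R4 - (-1)*R3:  [  0   0   0  -2   0 ]
Row echelon form:
[ 3  -3  -2  -6  |  -10 ]
[ 0  -3   3  -1  |  -24 ]
[ 0   0   5   0  |  -20 ]
[ 0   0   0  -2  |    0 ]
Back-substitution:
v = (0) / -2 = 0
u = (-20) / 5 = -4
t = (-24 - (3)*(-4) - (-1)*(0)) / -3 = 4
s = (-10 - (-3)*(4) - (-2)*(-4) - (-6)*(0)) / 3 = -2

(-2, 4, -4, 0)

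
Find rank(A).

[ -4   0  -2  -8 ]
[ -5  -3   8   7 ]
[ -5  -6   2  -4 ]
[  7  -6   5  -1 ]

Row reduction:
R2 <- R2 - (5/4)*R1:  [    0    -3  21/2    17 ]
R3 <- R3 - (5/4)*R1:  [   0   -6  9/2    6 ]
R4 <- R4 - (-7/4)*R1:  [   0   -6  3/2  -15 ]
R3 <- R3 - (2)*R2:  [     0      0  -33/2    -28 ]
R4 <- R4 - (2)*R2:  [     0      0  -39/2    -49 ]
R4 <- R4 - (13/11)*R3:  [       0        0        0  -175/11 ]
Row echelon form:
[ -4   0     -2       -8 ]
[  0  -3   21/2       17 ]
[  0   0  -33/2      -28 ]
[  0   0      0  -175/11 ]
Nonzero rows / pivot columns: 4

rank(A) = 4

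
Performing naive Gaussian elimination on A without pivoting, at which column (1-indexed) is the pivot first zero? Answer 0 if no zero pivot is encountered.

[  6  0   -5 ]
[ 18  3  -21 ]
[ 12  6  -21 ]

Naive forward elimination:
R2 <- R2 - (3)*R1:  [  0   3  -6 ]
R3 <- R3 - (2)*R1:  [   0    6  -11 ]
R3 <- R3 - (2)*R2:  [ 0  0  1 ]
All pivots nonzero; naive elimination completes without hitting a zero pivot.

first zero-pivot column = 0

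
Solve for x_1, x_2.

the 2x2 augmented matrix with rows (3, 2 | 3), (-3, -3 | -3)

Forward elimination on [A|b]:
R2 <- R2 - (-1)*R1:  [  0  -1   0 ]
Row echelon form:
[ 3   2  |  3 ]
[ 0  -1  |  0 ]
Back-substitution:
x_2 = (0) / -1 = 0
x_1 = (3 - (2)*(0)) / 3 = 1

(1, 0)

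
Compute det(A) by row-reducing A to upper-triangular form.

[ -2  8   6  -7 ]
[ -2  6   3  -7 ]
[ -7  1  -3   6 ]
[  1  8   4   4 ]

det(A) = 1375

Forward elimination:
R2 <- R2 - (1)*R1:  [  0  -2  -3   0 ]
R3 <- R3 - (7/2)*R1:  [    0   -27   -24  61/2 ]
R4 <- R4 - (-1/2)*R1:  [   0   12    7  1/2 ]
R3 <- R3 - (27/2)*R2:  [    0     0  33/2  61/2 ]
R4 <- R4 - (-6)*R2:  [   0    0  -11  1/2 ]
R4 <- R4 - (-2/3)*R3:  [     0      0      0  125/6 ]
Upper-triangular form:
[ -2   8     6     -7 ]
[  0  -2    -3      0 ]
[  0   0  33/2   61/2 ]
[  0   0     0  125/6 ]
det(A) = (-1)^0 * (-2) * (-2) * (33/2) * (125/6) = 1375  (0 row swaps -> sign +1)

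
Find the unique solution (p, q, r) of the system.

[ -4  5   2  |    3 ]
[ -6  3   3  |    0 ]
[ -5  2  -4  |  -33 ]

Forward elimination on [A|b]:
R2 <- R2 - (3/2)*R1:  [    0  -9/2     0  -9/2 ]
R3 <- R3 - (5/4)*R1:  [      0   -17/4   -13/2  -147/4 ]
R3 <- R3 - (17/18)*R2:  [     0      0  -13/2  -65/2 ]
Row echelon form:
[ -4     5      2  |      3 ]
[  0  -9/2      0  |   -9/2 ]
[  0     0  -13/2  |  -65/2 ]
Back-substitution:
r = (-65/2) / (-13/2) = 5
q = (-9/2) / (-9/2) = 1
p = (3 - (5)*(1) - (2)*(5)) / -4 = 3

(3, 1, 5)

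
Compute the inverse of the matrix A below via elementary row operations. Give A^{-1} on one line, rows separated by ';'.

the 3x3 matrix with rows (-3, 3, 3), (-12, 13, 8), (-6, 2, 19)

inverse = [77/3 -17/3 -5/3; 20 -13/3 -4/3; 6 -4/3 -1/3]

Gauss-Jordan on [A | I]:
R1 <- (1/-3)*R1:  [    1    -1    -1  |  -1/3     0     0 ]
R2 <- R2 - (-12)*R1:  [  0   1  -4  |  -4   1   0 ]
R3 <- R3 - (-6)*R1:  [  0  -4  13  |  -2   0   1 ]
R1 <- R1 - (-1)*R2:  [     1      0     -5  |  -13/3      1      0 ]
R3 <- R3 - (-4)*R2:  [   0    0   -3  |  -18    4    1 ]
R3 <- (1/-3)*R3:  [    0     0     1  |     6  -4/3  -1/3 ]
R1 <- R1 - (-5)*R3:  [     1      0      0  |   77/3  -17/3   -5/3 ]
R2 <- R2 - (-4)*R3:  [     0      1      0  |     20  -13/3   -4/3 ]
Right block of [I | A^{-1}] is the inverse:
[ 77/3  -17/3  -5/3 ]
[   20  -13/3  -4/3 ]
[    6   -4/3  -1/3 ]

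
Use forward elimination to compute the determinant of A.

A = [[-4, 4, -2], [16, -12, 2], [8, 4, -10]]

Forward elimination:
R2 <- R2 - (-4)*R1:  [  0   4  -6 ]
R3 <- R3 - (-2)*R1:  [   0   12  -14 ]
R3 <- R3 - (3)*R2:  [ 0  0  4 ]
Upper-triangular form:
[ -4  4  -2 ]
[  0  4  -6 ]
[  0  0   4 ]
det(A) = (-1)^0 * (-4) * (4) * (4) = -64  (0 row swaps -> sign +1)

det(A) = -64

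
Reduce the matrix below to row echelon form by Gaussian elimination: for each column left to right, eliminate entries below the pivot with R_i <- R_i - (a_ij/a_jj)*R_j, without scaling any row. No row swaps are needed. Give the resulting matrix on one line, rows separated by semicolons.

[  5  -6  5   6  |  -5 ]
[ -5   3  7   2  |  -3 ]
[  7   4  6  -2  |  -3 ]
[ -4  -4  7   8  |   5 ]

REF = [5 -6 5 6 -5; 0 -3 12 8 -8; 0 0 243/5 68/3 -436/15; 0 0 0 452/729 7285/729]

Forward elimination:
R2 <- R2 - (-1)*R1:  [  0  -3  12   8  -8 ]
R3 <- R3 - (7/5)*R1:  [     0   62/5     -1  -52/5      4 ]
R4 <- R4 - (-4/5)*R1:  [     0  -44/5     11   64/5      1 ]
R3 <- R3 - (-62/15)*R2:  [       0        0    243/5     68/3  -436/15 ]
R4 <- R4 - (44/15)*R2:  [      0       0  -121/5   -32/3  367/15 ]
R4 <- R4 - (-121/243)*R3:  [        0         0         0   452/729  7285/729 ]
Row echelon form:
[ 5  -6      5        6  |        -5 ]
[ 0  -3     12        8  |        -8 ]
[ 0   0  243/5     68/3  |   -436/15 ]
[ 0   0      0  452/729  |  7285/729 ]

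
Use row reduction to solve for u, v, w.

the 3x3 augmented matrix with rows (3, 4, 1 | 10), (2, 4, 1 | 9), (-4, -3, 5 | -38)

Forward elimination on [A|b]:
R2 <- R2 - (2/3)*R1:  [   0  4/3  1/3  7/3 ]
R3 <- R3 - (-4/3)*R1:  [     0    7/3   19/3  -74/3 ]
R3 <- R3 - (7/4)*R2:  [      0       0    23/4  -115/4 ]
Row echelon form:
[ 3    4     1  |      10 ]
[ 0  4/3   1/3  |     7/3 ]
[ 0    0  23/4  |  -115/4 ]
Back-substitution:
w = (-115/4) / (23/4) = -5
v = (7/3 - (1/3)*(-5)) / (4/3) = 3
u = (10 - (4)*(3) - (1)*(-5)) / 3 = 1

(1, 3, -5)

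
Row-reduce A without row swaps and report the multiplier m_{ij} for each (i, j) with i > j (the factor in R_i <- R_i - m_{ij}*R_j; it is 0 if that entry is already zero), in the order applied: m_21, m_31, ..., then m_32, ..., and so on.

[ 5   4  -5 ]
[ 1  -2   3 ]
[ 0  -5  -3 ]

Forward elimination:
R2 <- R2 - (1/5)*R1:  [     0  -14/5      4 ]
R3: entry in column 1 is already 0 -> m_{31} = 0 (no row operation needed)
R3 <- R3 - (25/14)*R2:  [     0      0  -71/7 ]
Multipliers (in order of application): m_{21} = 1/5, m_{31} = 0, m_{32} = 25/14

multipliers: 1/5, 0, 25/14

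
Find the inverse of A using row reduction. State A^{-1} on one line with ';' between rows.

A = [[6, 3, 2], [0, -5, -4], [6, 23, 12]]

inverse = [8/45 1/18 -1/90; -2/15 1/3 2/15; 1/6 -2/3 -1/6]

Gauss-Jordan on [A | I]:
R1 <- (1/6)*R1:  [   1  1/2  1/3  |  1/6    0    0 ]
R3 <- R3 - (6)*R1:  [  0  20  10  |  -1   0   1 ]
R2 <- (1/-5)*R2:  [    0     1   4/5  |     0  -1/5     0 ]
R1 <- R1 - (1/2)*R2:  [     1      0  -1/15  |    1/6   1/10      0 ]
R3 <- R3 - (20)*R2:  [  0   0  -6  |  -1   4   1 ]
R3 <- (1/-6)*R3:  [    0     0     1  |   1/6  -2/3  -1/6 ]
R1 <- R1 - (-1/15)*R3:  [     1      0      0  |   8/45   1/18  -1/90 ]
R2 <- R2 - (4/5)*R3:  [     0      1      0  |  -2/15    1/3   2/15 ]
Right block of [I | A^{-1}] is the inverse:
[  8/45  1/18  -1/90 ]
[ -2/15   1/3   2/15 ]
[   1/6  -2/3   -1/6 ]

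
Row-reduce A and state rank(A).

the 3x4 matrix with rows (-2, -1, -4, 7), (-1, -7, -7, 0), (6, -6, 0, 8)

rank(A) = 3

Row reduction:
R2 <- R2 - (1/2)*R1:  [     0  -13/2     -5   -7/2 ]
R3 <- R3 - (-3)*R1:  [   0   -9  -12   29 ]
R3 <- R3 - (18/13)*R2:  [      0       0  -66/13  440/13 ]
Row echelon form:
[ -2     -1      -4       7 ]
[  0  -13/2      -5    -7/2 ]
[  0      0  -66/13  440/13 ]
Nonzero rows / pivot columns: 3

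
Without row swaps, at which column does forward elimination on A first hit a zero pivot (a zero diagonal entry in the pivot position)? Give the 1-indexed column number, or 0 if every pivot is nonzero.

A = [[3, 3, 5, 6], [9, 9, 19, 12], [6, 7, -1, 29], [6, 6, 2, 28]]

first zero-pivot column = 2

Naive forward elimination:
R2 <- R2 - (3)*R1:  [  0   0   4  -6 ]
R3 <- R3 - (2)*R1:  [   0    1  -11   17 ]
R4 <- R4 - (2)*R1:  [  0   0  -8  16 ]
Matrix at this point:
[ 3  3    5   6 ]
[ 0  0    4  -6 ]
[ 0  1  -11  17 ]
[ 0  0   -8  16 ]
Pivot entry (2,2) is zero but row 3 has 1 in column 2 -> naive elimination stops; a row interchange (e.g. R2 <-> R3) would be required here.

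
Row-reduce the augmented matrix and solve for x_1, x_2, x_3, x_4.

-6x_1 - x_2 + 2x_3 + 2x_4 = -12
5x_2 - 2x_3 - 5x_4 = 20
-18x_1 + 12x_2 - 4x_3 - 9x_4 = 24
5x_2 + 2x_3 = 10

Forward elimination on [A|b]:
R3 <- R3 - (3)*R1:  [   0   15  -10  -15   60 ]
R3 <- R3 - (3)*R2:  [  0   0  -4   0   0 ]
R4 <- R4 - (1)*R2:  [   0    0    4    5  -10 ]
R4 <- R4 - (-1)*R3:  [   0    0    0    5  -10 ]
Row echelon form:
[ -6  -1   2   2  |  -12 ]
[  0   5  -2  -5  |   20 ]
[  0   0  -4   0  |    0 ]
[  0   0   0   5  |  -10 ]
Back-substitution:
x_4 = (-10) / 5 = -2
x_3 = (0) / -4 = 0
x_2 = (20 - (-2)*(0) - (-5)*(-2)) / 5 = 2
x_1 = (-12 - (-1)*(2) - (2)*(0) - (2)*(-2)) / -6 = 1

(1, 2, 0, -2)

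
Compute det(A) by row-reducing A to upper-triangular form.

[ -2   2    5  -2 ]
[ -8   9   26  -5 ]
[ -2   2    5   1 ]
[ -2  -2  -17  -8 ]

det(A) = 12

Forward elimination:
R2 <- R2 - (4)*R1:  [ 0  1  6  3 ]
R3 <- R3 - (1)*R1:  [ 0  0  0  3 ]
R4 <- R4 - (1)*R1:  [   0   -4  -22   -6 ]
R4 <- R4 - (-4)*R2:  [ 0  0  2  6 ]
R3 <-> R4   (pivot in column 3 was zero)
[ -2  2  5  -2 ]
[  0  1  6   3 ]
[  0  0  2   6 ]
[  0  0  0   3 ]
Upper-triangular form:
[ -2  2  5  -2 ]
[  0  1  6   3 ]
[  0  0  2   6 ]
[  0  0  0   3 ]
det(A) = (-1)^1 * (-2) * (1) * (2) * (3) = 12  (1 row swap -> sign -1)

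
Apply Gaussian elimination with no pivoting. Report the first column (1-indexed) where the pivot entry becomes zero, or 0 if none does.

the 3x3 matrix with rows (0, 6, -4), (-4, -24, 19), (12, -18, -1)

first zero-pivot column = 1

Naive forward elimination:
Pivot entry (1,1) is zero but row 2 has -4 in column 1 -> naive elimination stops; a row interchange (e.g. R1 <-> R2) would be required here.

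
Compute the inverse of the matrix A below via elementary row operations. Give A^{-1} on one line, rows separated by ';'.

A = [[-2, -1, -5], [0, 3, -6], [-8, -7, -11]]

inverse = [25/6 -4/3 -7/6; -8/3 1 2/3; -4/3 1/3 1/3]

Gauss-Jordan on [A | I]:
R1 <- (1/-2)*R1:  [    1   1/2   5/2  |  -1/2     0     0 ]
R3 <- R3 - (-8)*R1:  [  0  -3   9  |  -4   0   1 ]
R2 <- (1/3)*R2:  [   0    1   -2  |    0  1/3    0 ]
R1 <- R1 - (1/2)*R2:  [    1     0   7/2  |  -1/2  -1/6     0 ]
R3 <- R3 - (-3)*R2:  [  0   0   3  |  -4   1   1 ]
R3 <- (1/3)*R3:  [    0     0     1  |  -4/3   1/3   1/3 ]
R1 <- R1 - (7/2)*R3:  [    1     0     0  |  25/6  -4/3  -7/6 ]
R2 <- R2 - (-2)*R3:  [    0     1     0  |  -8/3     1   2/3 ]
Right block of [I | A^{-1}] is the inverse:
[ 25/6  -4/3  -7/6 ]
[ -8/3     1   2/3 ]
[ -4/3   1/3   1/3 ]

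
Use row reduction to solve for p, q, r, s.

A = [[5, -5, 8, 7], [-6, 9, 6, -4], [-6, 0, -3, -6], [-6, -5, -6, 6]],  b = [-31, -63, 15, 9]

Forward elimination on [A|b]:
R2 <- R2 - (-6/5)*R1:  [      0       3    78/5    22/5  -501/5 ]
R3 <- R3 - (-6/5)*R1:  [      0      -6    33/5    12/5  -111/5 ]
R4 <- R4 - (-6/5)*R1:  [      0     -11    18/5    72/5  -141/5 ]
R3 <- R3 - (-2)*R2:  [       0        0    189/5     56/5  -1113/5 ]
R4 <- R4 - (-11/3)*R2:  [       0        0    304/5   458/15  -1978/5 ]
R4 <- R4 - (304/189)*R3:  [      0       0       0  338/27  -338/9 ]
Row echelon form:
[ 5  -5      8       7  |      -31 ]
[ 0   3   78/5    22/5  |   -501/5 ]
[ 0   0  189/5    56/5  |  -1113/5 ]
[ 0   0      0  338/27  |   -338/9 ]
Back-substitution:
s = (-338/9) / (338/27) = -3
r = (-1113/5 - (56/5)*(-3)) / (189/5) = -5
q = (-501/5 - (78/5)*(-5) - (22/5)*(-3)) / 3 = -3
p = (-31 - (-5)*(-3) - (8)*(-5) - (7)*(-3)) / 5 = 3

(3, -3, -5, -3)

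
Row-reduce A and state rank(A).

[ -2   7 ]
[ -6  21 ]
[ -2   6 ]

Row reduction:
R2 <- R2 - (3)*R1:  [ 0  0 ]
R3 <- R3 - (1)*R1:  [  0  -1 ]
R2 <-> R3   (pivot in column 2 was zero)
[ -2   7 ]
[  0  -1 ]
[  0   0 ]
Row echelon form:
[ -2   7 ]
[  0  -1 ]
[  0   0 ]
Nonzero rows / pivot columns: 2

rank(A) = 2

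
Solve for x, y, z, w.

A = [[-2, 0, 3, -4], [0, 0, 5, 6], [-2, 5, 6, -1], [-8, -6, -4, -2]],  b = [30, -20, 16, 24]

(-2, -1, 2, -5)

Forward elimination on [A|b]:
R3 <- R3 - (1)*R1:  [   0    5    3    3  -14 ]
R4 <- R4 - (4)*R1:  [   0   -6  -16   14  -96 ]
R2 <-> R3   (pivot in column 2 was zero)
[ -2   0    3  -4   30 ]
[  0   5    3   3  -14 ]
[  0   0    5   6  -20 ]
[  0  -6  -16  14  -96 ]
R4 <- R4 - (-6/5)*R2:  [      0       0   -62/5    88/5  -564/5 ]
R4 <- R4 - (-62/25)*R3:  [      0       0       0  812/25  -812/5 ]
Row echelon form:
[ -2  0  3      -4  |      30 ]
[  0  5  3       3  |     -14 ]
[  0  0  5       6  |     -20 ]
[  0  0  0  812/25  |  -812/5 ]
Back-substitution:
w = (-812/5) / (812/25) = -5
z = (-20 - (6)*(-5)) / 5 = 2
y = (-14 - (3)*(2) - (3)*(-5)) / 5 = -1
x = (30 - (3)*(2) - (-4)*(-5)) / -2 = -2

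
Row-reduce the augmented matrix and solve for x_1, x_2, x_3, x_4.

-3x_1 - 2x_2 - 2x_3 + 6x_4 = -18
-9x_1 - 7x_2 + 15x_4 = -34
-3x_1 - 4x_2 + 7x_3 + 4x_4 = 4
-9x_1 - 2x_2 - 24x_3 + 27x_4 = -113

Forward elimination on [A|b]:
R2 <- R2 - (3)*R1:  [  0  -1   6  -3  20 ]
R3 <- R3 - (1)*R1:  [  0  -2   9  -2  22 ]
R4 <- R4 - (3)*R1:  [   0    4  -18    9  -59 ]
R3 <- R3 - (2)*R2:  [   0    0   -3    4  -18 ]
R4 <- R4 - (-4)*R2:  [  0   0   6  -3  21 ]
R4 <- R4 - (-2)*R3:  [   0    0    0    5  -15 ]
Row echelon form:
[ -3  -2  -2   6  |  -18 ]
[  0  -1   6  -3  |   20 ]
[  0   0  -3   4  |  -18 ]
[  0   0   0   5  |  -15 ]
Back-substitution:
x_4 = (-15) / 5 = -3
x_3 = (-18 - (4)*(-3)) / -3 = 2
x_2 = (20 - (6)*(2) - (-3)*(-3)) / -1 = 1
x_1 = (-18 - (-2)*(1) - (-2)*(2) - (6)*(-3)) / -3 = -2

(-2, 1, 2, -3)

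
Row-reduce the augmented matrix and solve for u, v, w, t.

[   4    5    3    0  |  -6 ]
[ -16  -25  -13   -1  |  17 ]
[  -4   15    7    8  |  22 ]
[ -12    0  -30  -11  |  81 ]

Forward elimination on [A|b]:
R2 <- R2 - (-4)*R1:  [  0  -5  -1  -1  -7 ]
R3 <- R3 - (-1)*R1:  [  0  20  10   8  16 ]
R4 <- R4 - (-3)*R1:  [   0   15  -21  -11   63 ]
R3 <- R3 - (-4)*R2:  [   0    0    6    4  -12 ]
R4 <- R4 - (-3)*R2:  [   0    0  -24  -14   42 ]
R4 <- R4 - (-4)*R3:  [  0   0   0   2  -6 ]
Row echelon form:
[ 4   5   3   0  |   -6 ]
[ 0  -5  -1  -1  |   -7 ]
[ 0   0   6   4  |  -12 ]
[ 0   0   0   2  |   -6 ]
Back-substitution:
t = (-6) / 2 = -3
w = (-12 - (4)*(-3)) / 6 = 0
v = (-7 - (-1)*(0) - (-1)*(-3)) / -5 = 2
u = (-6 - (5)*(2) - (3)*(0)) / 4 = -4

(-4, 2, 0, -3)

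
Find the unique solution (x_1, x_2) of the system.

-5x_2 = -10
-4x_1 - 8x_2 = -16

(0, 2)

Forward elimination on [A|b]:
R1 <-> R2   (pivot in column 1 was zero)
[ -4  -8  -16 ]
[  0  -5  -10 ]
Row echelon form:
[ -4  -8  |  -16 ]
[  0  -5  |  -10 ]
Back-substitution:
x_2 = (-10) / -5 = 2
x_1 = (-16 - (-8)*(2)) / -4 = 0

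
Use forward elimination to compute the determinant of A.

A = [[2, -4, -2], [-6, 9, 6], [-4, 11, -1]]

det(A) = 30

Forward elimination:
R2 <- R2 - (-3)*R1:  [  0  -3   0 ]
R3 <- R3 - (-2)*R1:  [  0   3  -5 ]
R3 <- R3 - (-1)*R2:  [  0   0  -5 ]
Upper-triangular form:
[ 2  -4  -2 ]
[ 0  -3   0 ]
[ 0   0  -5 ]
det(A) = (-1)^0 * (2) * (-3) * (-5) = 30  (0 row swaps -> sign +1)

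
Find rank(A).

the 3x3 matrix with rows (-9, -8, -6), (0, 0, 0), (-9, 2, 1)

Row reduction:
R3 <- R3 - (1)*R1:  [  0  10   7 ]
R2 <-> R3   (pivot in column 2 was zero)
[ -9  -8  -6 ]
[  0  10   7 ]
[  0   0   0 ]
Row echelon form:
[ -9  -8  -6 ]
[  0  10   7 ]
[  0   0   0 ]
Nonzero rows / pivot columns: 2

rank(A) = 2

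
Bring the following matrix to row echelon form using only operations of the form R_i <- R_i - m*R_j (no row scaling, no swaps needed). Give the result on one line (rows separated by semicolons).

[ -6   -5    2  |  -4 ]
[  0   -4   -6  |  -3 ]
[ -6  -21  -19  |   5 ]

REF = [-6 -5 2 -4; 0 -4 -6 -3; 0 0 3 21]

Forward elimination:
R3 <- R3 - (1)*R1:  [   0  -16  -21    9 ]
R3 <- R3 - (4)*R2:  [  0   0   3  21 ]
Row echelon form:
[ -6  -5   2  |  -4 ]
[  0  -4  -6  |  -3 ]
[  0   0   3  |  21 ]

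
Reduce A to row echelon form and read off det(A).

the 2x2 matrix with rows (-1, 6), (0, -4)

det(A) = 4

Forward elimination:
Upper-triangular form:
[ -1   6 ]
[  0  -4 ]
det(A) = (-1)^0 * (-1) * (-4) = 4  (0 row swaps -> sign +1)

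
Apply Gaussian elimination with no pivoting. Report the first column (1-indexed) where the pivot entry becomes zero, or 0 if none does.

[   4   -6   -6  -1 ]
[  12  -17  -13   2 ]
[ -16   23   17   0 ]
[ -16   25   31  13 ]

first zero-pivot column = 0

Naive forward elimination:
R2 <- R2 - (3)*R1:  [ 0  1  5  5 ]
R3 <- R3 - (-4)*R1:  [  0  -1  -7  -4 ]
R4 <- R4 - (-4)*R1:  [ 0  1  7  9 ]
R3 <- R3 - (-1)*R2:  [  0   0  -2   1 ]
R4 <- R4 - (1)*R2:  [ 0  0  2  4 ]
R4 <- R4 - (-1)*R3:  [ 0  0  0  5 ]
All pivots nonzero; naive elimination completes without hitting a zero pivot.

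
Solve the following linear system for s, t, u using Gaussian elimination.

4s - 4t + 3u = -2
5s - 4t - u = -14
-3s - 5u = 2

Forward elimination on [A|b]:
R2 <- R2 - (5/4)*R1:  [     0      1  -19/4  -23/2 ]
R3 <- R3 - (-3/4)*R1:  [     0     -3  -11/4    1/2 ]
R3 <- R3 - (-3)*R2:  [   0    0  -17  -34 ]
Row echelon form:
[ 4  -4      3  |     -2 ]
[ 0   1  -19/4  |  -23/2 ]
[ 0   0    -17  |    -34 ]
Back-substitution:
u = (-34) / -17 = 2
t = (-23/2 - (-19/4)*(2)) / 1 = -2
s = (-2 - (-4)*(-2) - (3)*(2)) / 4 = -4

(-4, -2, 2)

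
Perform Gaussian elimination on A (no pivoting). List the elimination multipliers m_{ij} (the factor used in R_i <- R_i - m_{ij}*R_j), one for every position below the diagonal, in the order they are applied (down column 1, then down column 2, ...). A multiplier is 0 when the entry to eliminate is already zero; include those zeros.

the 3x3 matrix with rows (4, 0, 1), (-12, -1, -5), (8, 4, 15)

Forward elimination:
R2 <- R2 - (-3)*R1:  [  0  -1  -2 ]
R3 <- R3 - (2)*R1:  [  0   4  13 ]
R3 <- R3 - (-4)*R2:  [ 0  0  5 ]
Multipliers (in order of application): m_{21} = -3, m_{31} = 2, m_{32} = -4

multipliers: -3, 2, -4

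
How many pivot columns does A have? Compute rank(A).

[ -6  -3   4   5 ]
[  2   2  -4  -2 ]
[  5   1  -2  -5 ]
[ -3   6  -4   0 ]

rank(A) = 4

Row reduction:
R2 <- R2 - (-1/3)*R1:  [    0     1  -8/3  -1/3 ]
R3 <- R3 - (-5/6)*R1:  [    0  -3/2   4/3  -5/6 ]
R4 <- R4 - (1/2)*R1:  [    0  15/2    -6  -5/2 ]
R3 <- R3 - (-3/2)*R2:  [    0     0  -8/3  -4/3 ]
R4 <- R4 - (15/2)*R2:  [  0   0  14   0 ]
R4 <- R4 - (-21/4)*R3:  [  0   0   0  -7 ]
Row echelon form:
[ -6  -3     4     5 ]
[  0   1  -8/3  -1/3 ]
[  0   0  -8/3  -4/3 ]
[  0   0     0    -7 ]
Nonzero rows / pivot columns: 4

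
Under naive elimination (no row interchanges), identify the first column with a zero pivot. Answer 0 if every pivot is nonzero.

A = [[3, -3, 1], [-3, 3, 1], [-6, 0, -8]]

first zero-pivot column = 2

Naive forward elimination:
R2 <- R2 - (-1)*R1:  [ 0  0  2 ]
R3 <- R3 - (-2)*R1:  [  0  -6  -6 ]
Matrix at this point:
[ 3  -3   1 ]
[ 0   0   2 ]
[ 0  -6  -6 ]
Pivot entry (2,2) is zero but row 3 has -6 in column 2 -> naive elimination stops; a row interchange (e.g. R2 <-> R3) would be required here.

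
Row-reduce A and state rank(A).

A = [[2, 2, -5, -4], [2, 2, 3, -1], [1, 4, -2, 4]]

rank(A) = 3

Row reduction:
R2 <- R2 - (1)*R1:  [ 0  0  8  3 ]
R3 <- R3 - (1/2)*R1:  [   0    3  1/2    6 ]
R2 <-> R3   (pivot in column 2 was zero)
[ 2  2   -5  -4 ]
[ 0  3  1/2   6 ]
[ 0  0    8   3 ]
Row echelon form:
[ 2  2   -5  -4 ]
[ 0  3  1/2   6 ]
[ 0  0    8   3 ]
Nonzero rows / pivot columns: 3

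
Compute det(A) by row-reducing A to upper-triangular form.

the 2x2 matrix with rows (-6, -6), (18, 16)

Forward elimination:
R2 <- R2 - (-3)*R1:  [  0  -2 ]
Upper-triangular form:
[ -6  -6 ]
[  0  -2 ]
det(A) = (-1)^0 * (-6) * (-2) = 12  (0 row swaps -> sign +1)

det(A) = 12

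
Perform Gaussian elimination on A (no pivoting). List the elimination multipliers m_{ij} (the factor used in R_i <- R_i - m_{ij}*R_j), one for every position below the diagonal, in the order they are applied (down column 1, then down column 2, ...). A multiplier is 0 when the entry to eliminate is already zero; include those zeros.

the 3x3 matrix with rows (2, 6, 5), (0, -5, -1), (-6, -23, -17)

multipliers: 0, -3, 1

Forward elimination:
R2: entry in column 1 is already 0 -> m_{21} = 0 (no row operation needed)
R3 <- R3 - (-3)*R1:  [  0  -5  -2 ]
R3 <- R3 - (1)*R2:  [  0   0  -1 ]
Multipliers (in order of application): m_{21} = 0, m_{31} = -3, m_{32} = 1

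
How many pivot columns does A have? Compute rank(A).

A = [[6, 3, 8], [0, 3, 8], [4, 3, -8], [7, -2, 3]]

rank(A) = 3

Row reduction:
R3 <- R3 - (2/3)*R1:  [     0      1  -40/3 ]
R4 <- R4 - (7/6)*R1:  [     0  -11/2  -19/3 ]
R3 <- R3 - (1/3)*R2:  [   0    0  -16 ]
R4 <- R4 - (-11/6)*R2:  [    0     0  25/3 ]
R4 <- R4 - (-25/48)*R3:  [ 0  0  0 ]
Row echelon form:
[ 6  3    8 ]
[ 0  3    8 ]
[ 0  0  -16 ]
[ 0  0    0 ]
Nonzero rows / pivot columns: 3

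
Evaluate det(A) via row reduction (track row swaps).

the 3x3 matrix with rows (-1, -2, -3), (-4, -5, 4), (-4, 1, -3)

det(A) = 117

Forward elimination:
R2 <- R2 - (4)*R1:  [  0   3  16 ]
R3 <- R3 - (4)*R1:  [ 0  9  9 ]
R3 <- R3 - (3)*R2:  [   0    0  -39 ]
Upper-triangular form:
[ -1  -2   -3 ]
[  0   3   16 ]
[  0   0  -39 ]
det(A) = (-1)^0 * (-1) * (3) * (-39) = 117  (0 row swaps -> sign +1)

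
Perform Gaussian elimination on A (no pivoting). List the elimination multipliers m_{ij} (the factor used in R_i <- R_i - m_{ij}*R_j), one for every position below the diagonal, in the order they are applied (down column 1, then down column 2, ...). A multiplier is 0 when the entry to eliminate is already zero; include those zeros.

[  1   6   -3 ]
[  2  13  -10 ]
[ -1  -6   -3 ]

Forward elimination:
R2 <- R2 - (2)*R1:  [  0   1  -4 ]
R3 <- R3 - (-1)*R1:  [  0   0  -6 ]
R3: entry in column 2 is already 0 -> m_{32} = 0 (no row operation needed)
Multipliers (in order of application): m_{21} = 2, m_{31} = -1, m_{32} = 0

multipliers: 2, -1, 0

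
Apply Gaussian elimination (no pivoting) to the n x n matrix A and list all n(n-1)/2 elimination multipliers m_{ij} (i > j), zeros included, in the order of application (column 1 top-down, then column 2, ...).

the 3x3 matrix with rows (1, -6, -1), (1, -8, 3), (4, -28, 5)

multipliers: 1, 4, 2

Forward elimination:
R2 <- R2 - (1)*R1:  [  0  -2   4 ]
R3 <- R3 - (4)*R1:  [  0  -4   9 ]
R3 <- R3 - (2)*R2:  [ 0  0  1 ]
Multipliers (in order of application): m_{21} = 1, m_{31} = 4, m_{32} = 2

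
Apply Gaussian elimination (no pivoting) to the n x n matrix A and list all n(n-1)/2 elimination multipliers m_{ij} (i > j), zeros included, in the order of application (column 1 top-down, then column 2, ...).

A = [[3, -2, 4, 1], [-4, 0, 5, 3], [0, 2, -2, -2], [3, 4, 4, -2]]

multipliers: -4/3, 0, 1, -3/4, -9/4, 93/23

Forward elimination:
R2 <- R2 - (-4/3)*R1:  [    0  -8/3  31/3  13/3 ]
R3: entry in column 1 is already 0 -> m_{31} = 0 (no row operation needed)
R4 <- R4 - (1)*R1:  [  0   6   0  -3 ]
R3 <- R3 - (-3/4)*R2:  [    0     0  23/4   5/4 ]
R4 <- R4 - (-9/4)*R2:  [    0     0  93/4  27/4 ]
R4 <- R4 - (93/23)*R3:  [     0      0      0  39/23 ]
Multipliers (in order of application): m_{21} = -4/3, m_{31} = 0, m_{41} = 1, m_{32} = -3/4, m_{42} = -9/4, m_{43} = 93/23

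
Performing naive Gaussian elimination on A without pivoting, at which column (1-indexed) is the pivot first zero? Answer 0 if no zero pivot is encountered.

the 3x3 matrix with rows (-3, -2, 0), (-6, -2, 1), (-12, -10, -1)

Naive forward elimination:
R2 <- R2 - (2)*R1:  [ 0  2  1 ]
R3 <- R3 - (4)*R1:  [  0  -2  -1 ]
R3 <- R3 - (-1)*R2:  [ 0  0  0 ]
Matrix at this point:
[ -3  -2  0 ]
[  0   2  1 ]
[  0   0  0 ]
Pivot entry (3,3) in the last row is zero and there are no rows below to swap with -> zero pivot in column 3 (A is singular).

first zero-pivot column = 3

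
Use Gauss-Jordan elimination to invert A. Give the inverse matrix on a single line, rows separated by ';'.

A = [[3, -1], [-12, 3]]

Gauss-Jordan on [A | I]:
R1 <- (1/3)*R1:  [    1  -1/3  |   1/3     0 ]
R2 <- R2 - (-12)*R1:  [  0  -1  |   4   1 ]
R2 <- (1/-1)*R2:  [  0   1  |  -4  -1 ]
R1 <- R1 - (-1/3)*R2:  [    1     0  |    -1  -1/3 ]
Right block of [I | A^{-1}] is the inverse:
[ -1  -1/3 ]
[ -4    -1 ]

inverse = [-1 -1/3; -4 -1]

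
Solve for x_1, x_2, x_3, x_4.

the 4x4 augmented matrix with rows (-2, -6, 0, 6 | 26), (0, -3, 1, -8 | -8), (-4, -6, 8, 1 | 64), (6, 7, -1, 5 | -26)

Forward elimination on [A|b]:
R3 <- R3 - (2)*R1:  [   0    6    8  -11   12 ]
R4 <- R4 - (-3)*R1:  [   0  -11   -1   23   52 ]
R3 <- R3 - (-2)*R2:  [   0    0   10  -27   -4 ]
R4 <- R4 - (11/3)*R2:  [     0      0  -14/3  157/3  244/3 ]
R4 <- R4 - (-7/15)*R3:  [       0        0        0   596/15  1192/15 ]
Row echelon form:
[ -2  -6   0       6  |       26 ]
[  0  -3   1      -8  |       -8 ]
[  0   0  10     -27  |       -4 ]
[  0   0   0  596/15  |  1192/15 ]
Back-substitution:
x_4 = (1192/15) / (596/15) = 2
x_3 = (-4 - (-27)*(2)) / 10 = 5
x_2 = (-8 - (1)*(5) - (-8)*(2)) / -3 = -1
x_1 = (26 - (-6)*(-1) - (6)*(2)) / -2 = -4

(-4, -1, 5, 2)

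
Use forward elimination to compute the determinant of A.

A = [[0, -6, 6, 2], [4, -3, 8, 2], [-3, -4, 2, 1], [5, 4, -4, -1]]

Forward elimination:
R1 <-> R2   (pivot in column 1 was zero)
[  4  -3   8   2 ]
[  0  -6   6   2 ]
[ -3  -4   2   1 ]
[  5   4  -4  -1 ]
R3 <- R3 - (-3/4)*R1:  [     0  -25/4      8    5/2 ]
R4 <- R4 - (5/4)*R1:  [    0  31/4   -14  -7/2 ]
R3 <- R3 - (25/24)*R2:  [    0     0   7/4  5/12 ]
R4 <- R4 - (-31/24)*R2:  [      0       0   -25/4  -11/12 ]
R4 <- R4 - (-25/7)*R3:  [   0    0    0  4/7 ]
Upper-triangular form:
[ 4  -3    8     2 ]
[ 0  -6    6     2 ]
[ 0   0  7/4  5/12 ]
[ 0   0    0   4/7 ]
det(A) = (-1)^1 * (4) * (-6) * (7/4) * (4/7) = 24  (1 row swap -> sign -1)

det(A) = 24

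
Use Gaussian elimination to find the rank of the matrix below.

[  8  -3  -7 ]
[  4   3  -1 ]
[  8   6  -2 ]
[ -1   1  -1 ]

rank(A) = 3

Row reduction:
R2 <- R2 - (1/2)*R1:  [   0  9/2  5/2 ]
R3 <- R3 - (1)*R1:  [ 0  9  5 ]
R4 <- R4 - (-1/8)*R1:  [     0    5/8  -15/8 ]
R3 <- R3 - (2)*R2:  [ 0  0  0 ]
R4 <- R4 - (5/36)*R2:  [     0      0  -20/9 ]
R3 <-> R4   (pivot in column 3 was zero)
[ 8   -3     -7 ]
[ 0  9/2    5/2 ]
[ 0    0  -20/9 ]
[ 0    0      0 ]
Row echelon form:
[ 8   -3     -7 ]
[ 0  9/2    5/2 ]
[ 0    0  -20/9 ]
[ 0    0      0 ]
Nonzero rows / pivot columns: 3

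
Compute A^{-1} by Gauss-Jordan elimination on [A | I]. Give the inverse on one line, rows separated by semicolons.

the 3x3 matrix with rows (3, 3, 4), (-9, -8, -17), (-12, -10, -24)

Gauss-Jordan on [A | I]:
R1 <- (1/3)*R1:  [   1    1  4/3  |  1/3    0    0 ]
R2 <- R2 - (-9)*R1:  [  0   1  -5  |   3   1   0 ]
R3 <- R3 - (-12)*R1:  [  0   2  -8  |   4   0   1 ]
R1 <- R1 - (1)*R2:  [    1     0  19/3  |  -8/3    -1     0 ]
R3 <- R3 - (2)*R2:  [  0   0   2  |  -2  -2   1 ]
R3 <- (1/2)*R3:  [   0    0    1  |   -1   -1  1/2 ]
R1 <- R1 - (19/3)*R3:  [     1      0      0  |   11/3   16/3  -19/6 ]
R2 <- R2 - (-5)*R3:  [   0    1    0  |   -2   -4  5/2 ]
Right block of [I | A^{-1}] is the inverse:
[ 11/3  16/3  -19/6 ]
[   -2    -4    5/2 ]
[   -1    -1    1/2 ]

inverse = [11/3 16/3 -19/6; -2 -4 5/2; -1 -1 1/2]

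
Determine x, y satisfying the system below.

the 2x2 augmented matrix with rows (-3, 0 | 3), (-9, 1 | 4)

(-1, -5)

Forward elimination on [A|b]:
R2 <- R2 - (3)*R1:  [  0   1  -5 ]
Row echelon form:
[ -3  0  |   3 ]
[  0  1  |  -5 ]
Back-substitution:
y = (-5) / 1 = -5
x = (3) / -3 = -1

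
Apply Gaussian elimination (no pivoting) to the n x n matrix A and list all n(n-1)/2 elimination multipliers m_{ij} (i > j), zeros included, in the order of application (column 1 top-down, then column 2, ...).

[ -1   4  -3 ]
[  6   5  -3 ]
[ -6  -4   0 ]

multipliers: -6, 6, -28/29

Forward elimination:
R2 <- R2 - (-6)*R1:  [   0   29  -21 ]
R3 <- R3 - (6)*R1:  [   0  -28   18 ]
R3 <- R3 - (-28/29)*R2:  [      0       0  -66/29 ]
Multipliers (in order of application): m_{21} = -6, m_{31} = 6, m_{32} = -28/29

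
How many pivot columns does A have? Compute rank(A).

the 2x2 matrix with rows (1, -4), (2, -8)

Row reduction:
R2 <- R2 - (2)*R1:  [ 0  0 ]
Row echelon form:
[ 1  -4 ]
[ 0   0 ]
Nonzero rows / pivot columns: 1

rank(A) = 1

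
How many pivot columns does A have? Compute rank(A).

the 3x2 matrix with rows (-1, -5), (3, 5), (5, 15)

rank(A) = 2

Row reduction:
R2 <- R2 - (-3)*R1:  [   0  -10 ]
R3 <- R3 - (-5)*R1:  [   0  -10 ]
R3 <- R3 - (1)*R2:  [ 0  0 ]
Row echelon form:
[ -1   -5 ]
[  0  -10 ]
[  0    0 ]
Nonzero rows / pivot columns: 2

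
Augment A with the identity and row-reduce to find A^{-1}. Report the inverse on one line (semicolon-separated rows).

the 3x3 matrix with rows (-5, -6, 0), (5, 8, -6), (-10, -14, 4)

Gauss-Jordan on [A | I]:
R1 <- (1/-5)*R1:  [    1   6/5     0  |  -1/5     0     0 ]
R2 <- R2 - (5)*R1:  [  0   2  -6  |   1   1   0 ]
R3 <- R3 - (-10)*R1:  [  0  -2   4  |  -2   0   1 ]
R2 <- (1/2)*R2:  [   0    1   -3  |  1/2  1/2    0 ]
R1 <- R1 - (6/5)*R2:  [    1     0  18/5  |  -4/5  -3/5     0 ]
R3 <- R3 - (-2)*R2:  [  0   0  -2  |  -1   1   1 ]
R3 <- (1/-2)*R3:  [    0     0     1  |   1/2  -1/2  -1/2 ]
R1 <- R1 - (18/5)*R3:  [     1      0      0  |  -13/5    6/5    9/5 ]
R2 <- R2 - (-3)*R3:  [    0     1     0  |     2    -1  -3/2 ]
Right block of [I | A^{-1}] is the inverse:
[ -13/5   6/5   9/5 ]
[     2    -1  -3/2 ]
[   1/2  -1/2  -1/2 ]

inverse = [-13/5 6/5 9/5; 2 -1 -3/2; 1/2 -1/2 -1/2]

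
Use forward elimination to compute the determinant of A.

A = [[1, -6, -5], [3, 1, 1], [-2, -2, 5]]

det(A) = 129

Forward elimination:
R2 <- R2 - (3)*R1:  [  0  19  16 ]
R3 <- R3 - (-2)*R1:  [   0  -14   -5 ]
R3 <- R3 - (-14/19)*R2:  [      0       0  129/19 ]
Upper-triangular form:
[ 1  -6      -5 ]
[ 0  19      16 ]
[ 0   0  129/19 ]
det(A) = (-1)^0 * (1) * (19) * (129/19) = 129  (0 row swaps -> sign +1)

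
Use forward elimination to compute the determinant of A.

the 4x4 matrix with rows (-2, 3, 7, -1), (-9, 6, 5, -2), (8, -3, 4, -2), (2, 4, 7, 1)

det(A) = -476

Forward elimination:
R2 <- R2 - (9/2)*R1:  [     0  -15/2  -53/2    5/2 ]
R3 <- R3 - (-4)*R1:  [  0   9  32  -6 ]
R4 <- R4 - (-1)*R1:  [  0   7  14   0 ]
R3 <- R3 - (-6/5)*R2:  [   0    0  1/5   -3 ]
R4 <- R4 - (-14/15)*R2:  [       0        0  -161/15      7/3 ]
R4 <- R4 - (-161/3)*R3:  [      0       0       0  -476/3 ]
Upper-triangular form:
[ -2      3      7      -1 ]
[  0  -15/2  -53/2     5/2 ]
[  0      0    1/5      -3 ]
[  0      0      0  -476/3 ]
det(A) = (-1)^0 * (-2) * (-15/2) * (1/5) * (-476/3) = -476  (0 row swaps -> sign +1)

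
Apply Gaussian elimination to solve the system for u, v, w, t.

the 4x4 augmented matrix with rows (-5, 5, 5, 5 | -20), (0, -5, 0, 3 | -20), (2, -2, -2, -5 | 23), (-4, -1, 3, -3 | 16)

(-2, 1, -2, -5)

Forward elimination on [A|b]:
R3 <- R3 - (-2/5)*R1:  [  0   0   0  -3  15 ]
R4 <- R4 - (4/5)*R1:  [  0  -5  -1  -7  32 ]
R4 <- R4 - (1)*R2:  [   0    0   -1  -10   52 ]
R3 <-> R4   (pivot in column 3 was zero)
[ -5   5   5    5  -20 ]
[  0  -5   0    3  -20 ]
[  0   0  -1  -10   52 ]
[  0   0   0   -3   15 ]
Row echelon form:
[ -5   5   5    5  |  -20 ]
[  0  -5   0    3  |  -20 ]
[  0   0  -1  -10  |   52 ]
[  0   0   0   -3  |   15 ]
Back-substitution:
t = (15) / -3 = -5
w = (52 - (-10)*(-5)) / -1 = -2
v = (-20 - (3)*(-5)) / -5 = 1
u = (-20 - (5)*(1) - (5)*(-2) - (5)*(-5)) / -5 = -2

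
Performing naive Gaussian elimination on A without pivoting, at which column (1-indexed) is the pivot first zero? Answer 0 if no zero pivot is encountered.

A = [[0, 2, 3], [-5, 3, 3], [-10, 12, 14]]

first zero-pivot column = 1

Naive forward elimination:
Pivot entry (1,1) is zero but row 2 has -5 in column 1 -> naive elimination stops; a row interchange (e.g. R1 <-> R2) would be required here.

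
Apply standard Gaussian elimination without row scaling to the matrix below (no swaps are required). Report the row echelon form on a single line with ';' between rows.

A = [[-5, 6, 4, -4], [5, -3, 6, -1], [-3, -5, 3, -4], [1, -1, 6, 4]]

REF = [-5 6 4 -4; 0 3 10 -5; 0 0 439/15 -239/15; 0 0 0 3017/439]

Forward elimination:
R2 <- R2 - (-1)*R1:  [  0   3  10  -5 ]
R3 <- R3 - (3/5)*R1:  [     0  -43/5    3/5   -8/5 ]
R4 <- R4 - (-1/5)*R1:  [    0   1/5  34/5  16/5 ]
R3 <- R3 - (-43/15)*R2:  [       0        0   439/15  -239/15 ]
R4 <- R4 - (1/15)*R2:  [     0      0  92/15  53/15 ]
R4 <- R4 - (92/439)*R3:  [        0         0         0  3017/439 ]
Row echelon form:
[ -5  6       4        -4 ]
[  0  3      10        -5 ]
[  0  0  439/15   -239/15 ]
[  0  0       0  3017/439 ]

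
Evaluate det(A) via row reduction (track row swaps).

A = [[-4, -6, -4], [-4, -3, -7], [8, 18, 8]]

det(A) = -72

Forward elimination:
R2 <- R2 - (1)*R1:  [  0   3  -3 ]
R3 <- R3 - (-2)*R1:  [ 0  6  0 ]
R3 <- R3 - (2)*R2:  [ 0  0  6 ]
Upper-triangular form:
[ -4  -6  -4 ]
[  0   3  -3 ]
[  0   0   6 ]
det(A) = (-1)^0 * (-4) * (3) * (6) = -72  (0 row swaps -> sign +1)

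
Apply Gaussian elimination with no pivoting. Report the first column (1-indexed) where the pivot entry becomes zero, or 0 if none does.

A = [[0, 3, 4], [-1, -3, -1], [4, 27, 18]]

first zero-pivot column = 1

Naive forward elimination:
Pivot entry (1,1) is zero but row 2 has -1 in column 1 -> naive elimination stops; a row interchange (e.g. R1 <-> R2) would be required here.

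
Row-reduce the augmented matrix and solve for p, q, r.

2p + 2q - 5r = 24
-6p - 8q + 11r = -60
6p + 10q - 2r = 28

(0, 2, -4)

Forward elimination on [A|b]:
R2 <- R2 - (-3)*R1:  [  0  -2  -4  12 ]
R3 <- R3 - (3)*R1:  [   0    4   13  -44 ]
R3 <- R3 - (-2)*R2:  [   0    0    5  -20 ]
Row echelon form:
[ 2   2  -5  |   24 ]
[ 0  -2  -4  |   12 ]
[ 0   0   5  |  -20 ]
Back-substitution:
r = (-20) / 5 = -4
q = (12 - (-4)*(-4)) / -2 = 2
p = (24 - (2)*(2) - (-5)*(-4)) / 2 = 0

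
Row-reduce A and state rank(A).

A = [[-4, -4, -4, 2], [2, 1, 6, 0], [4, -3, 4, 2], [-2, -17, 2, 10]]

rank(A) = 3

Row reduction:
R2 <- R2 - (-1/2)*R1:  [  0  -1   4   1 ]
R3 <- R3 - (-1)*R1:  [  0  -7   0   4 ]
R4 <- R4 - (1/2)*R1:  [   0  -15    4    9 ]
R3 <- R3 - (7)*R2:  [   0    0  -28   -3 ]
R4 <- R4 - (15)*R2:  [   0    0  -56   -6 ]
R4 <- R4 - (2)*R3:  [ 0  0  0  0 ]
Row echelon form:
[ -4  -4   -4   2 ]
[  0  -1    4   1 ]
[  0   0  -28  -3 ]
[  0   0    0   0 ]
Nonzero rows / pivot columns: 3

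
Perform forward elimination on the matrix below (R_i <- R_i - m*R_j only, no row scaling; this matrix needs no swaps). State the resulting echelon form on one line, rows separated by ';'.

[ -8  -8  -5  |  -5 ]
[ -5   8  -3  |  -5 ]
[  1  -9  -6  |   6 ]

REF = [-8 -8 -5 -5; 0 13 1/8 -15/8; 0 0 -679/104 409/104]

Forward elimination:
R2 <- R2 - (5/8)*R1:  [     0     13    1/8  -15/8 ]
R3 <- R3 - (-1/8)*R1:  [     0    -10  -53/8   43/8 ]
R3 <- R3 - (-10/13)*R2:  [        0         0  -679/104   409/104 ]
Row echelon form:
[ -8  -8        -5  |       -5 ]
[  0  13       1/8  |    -15/8 ]
[  0   0  -679/104  |  409/104 ]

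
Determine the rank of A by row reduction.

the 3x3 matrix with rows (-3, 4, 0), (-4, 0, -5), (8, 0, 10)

rank(A) = 2

Row reduction:
R2 <- R2 - (4/3)*R1:  [     0  -16/3     -5 ]
R3 <- R3 - (-8/3)*R1:  [    0  32/3    10 ]
R3 <- R3 - (-2)*R2:  [ 0  0  0 ]
Row echelon form:
[ -3      4   0 ]
[  0  -16/3  -5 ]
[  0      0   0 ]
Nonzero rows / pivot columns: 2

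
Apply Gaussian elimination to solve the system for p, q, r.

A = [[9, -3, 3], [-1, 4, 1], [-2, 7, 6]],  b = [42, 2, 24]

(3, 0, 5)

Forward elimination on [A|b]:
R2 <- R2 - (-1/9)*R1:  [    0  11/3   4/3  20/3 ]
R3 <- R3 - (-2/9)*R1:  [     0   19/3   20/3  100/3 ]
R3 <- R3 - (19/11)*R2:  [      0       0   48/11  240/11 ]
Row echelon form:
[ 9    -3      3  |      42 ]
[ 0  11/3    4/3  |    20/3 ]
[ 0     0  48/11  |  240/11 ]
Back-substitution:
r = (240/11) / (48/11) = 5
q = (20/3 - (4/3)*(5)) / (11/3) = 0
p = (42 - (-3)*(0) - (3)*(5)) / 9 = 3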